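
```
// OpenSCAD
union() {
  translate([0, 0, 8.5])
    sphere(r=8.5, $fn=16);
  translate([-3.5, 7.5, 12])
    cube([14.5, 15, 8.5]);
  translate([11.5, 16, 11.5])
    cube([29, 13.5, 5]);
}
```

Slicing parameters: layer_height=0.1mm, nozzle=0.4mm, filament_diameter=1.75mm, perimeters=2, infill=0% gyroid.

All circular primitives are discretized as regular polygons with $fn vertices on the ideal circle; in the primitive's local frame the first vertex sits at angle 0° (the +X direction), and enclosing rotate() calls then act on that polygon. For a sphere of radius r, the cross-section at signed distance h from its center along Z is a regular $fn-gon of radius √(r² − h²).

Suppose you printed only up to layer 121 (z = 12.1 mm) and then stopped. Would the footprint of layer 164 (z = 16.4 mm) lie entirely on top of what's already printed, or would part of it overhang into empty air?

entirely on top

Compare the two slices. At z = 12.1: the sphere: section is a regular 16-gon, circumradius = √(r²−h²) = √(8.5²−3.6²) = 7.700 (area = (16/2)·7.700²·sin(360°/16) = 181.51 mm²); the 14.5×15 cube at (-3.5, 7.5) contributes its full rectangle (area 217.50 mm²); the cube at (11.5, 16) (footprint 29×13.5) is included at this height (area 391.50 mm²); Combining (union): the regions partially overlap — summed areas 790.51 mm² minus the doubly-counted overlap 0.20 mm² gives 790.31 mm² — area = 790.31 mm². At z = 16.4: the r=8.5 sphere slices to a regular 16-gon of circumradius 3.137 (√(r²−h²) with h=7.9 from center) (area = (16/2)·3.137²·sin(360°/16) = 30.12 mm²); the cube at (-3.5, 7.5) (footprint 14.5×15) is included at this height (area 217.50 mm²); the cube at (11.5, 16) is present — its section is the full 29×13.5 rectangle (area 391.50 mm²); Taking the union: the 3 present regions are separate (no shared area or edge), so areas and boundary lengths simply add and each stays a separate island — area = 639.12 mm². Checking containment: the cross-section at z = 16.4 is a subset of the cross-section at z = 12.1.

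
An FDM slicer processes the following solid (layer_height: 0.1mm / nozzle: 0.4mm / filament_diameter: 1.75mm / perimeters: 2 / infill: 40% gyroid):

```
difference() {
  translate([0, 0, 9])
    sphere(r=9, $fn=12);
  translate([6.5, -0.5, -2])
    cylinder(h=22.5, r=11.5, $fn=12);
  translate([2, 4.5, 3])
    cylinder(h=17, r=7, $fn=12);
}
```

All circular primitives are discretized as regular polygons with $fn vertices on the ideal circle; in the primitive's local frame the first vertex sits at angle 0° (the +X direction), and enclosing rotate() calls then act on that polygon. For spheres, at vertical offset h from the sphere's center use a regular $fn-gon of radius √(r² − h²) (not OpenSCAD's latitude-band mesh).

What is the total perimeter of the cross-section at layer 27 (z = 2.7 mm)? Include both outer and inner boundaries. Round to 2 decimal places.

At z = 2.7 mm: the sphere: section is a regular 12-gon, circumradius = √(r²−h²) = √(9²−6.3²) = 6.427 (perimeter = 2·12·6.427·sin(180°/12) = 39.92 mm); the cylinder at (6.5, -0.5): section is a regular 12-gon, circumradius r=11.5 (perimeter = 2·12·11.500·sin(180°/12) = 71.43 mm); the cylinder at (2, 4.5) does not reach this height (z outside [3, 20]); After the difference (first − rest): starting from the r=9 sphere, the r=11.5 cylinder at (6.5, -0.5) partially overlaps it — only the 111.86 mm² overlap (of its 396.75 mm²) is removed, clipping the outline — boundary = 23.65 mm. Overall, the cross-section is a single solid region. Total boundary length (outer) = 23.65 mm.

23.65 mm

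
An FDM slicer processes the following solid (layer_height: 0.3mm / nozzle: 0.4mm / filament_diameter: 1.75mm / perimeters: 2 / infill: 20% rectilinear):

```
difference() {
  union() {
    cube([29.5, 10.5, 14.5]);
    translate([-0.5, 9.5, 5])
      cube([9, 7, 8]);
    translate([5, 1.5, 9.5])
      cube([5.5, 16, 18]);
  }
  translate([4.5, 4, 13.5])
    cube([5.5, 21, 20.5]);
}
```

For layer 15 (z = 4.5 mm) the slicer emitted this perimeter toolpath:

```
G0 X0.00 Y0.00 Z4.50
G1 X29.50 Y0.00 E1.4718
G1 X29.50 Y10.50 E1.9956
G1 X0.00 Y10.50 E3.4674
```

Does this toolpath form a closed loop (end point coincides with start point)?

Start point (G0): (0.00, 0.00). End point (last G1): the path does not return to the start — open.

no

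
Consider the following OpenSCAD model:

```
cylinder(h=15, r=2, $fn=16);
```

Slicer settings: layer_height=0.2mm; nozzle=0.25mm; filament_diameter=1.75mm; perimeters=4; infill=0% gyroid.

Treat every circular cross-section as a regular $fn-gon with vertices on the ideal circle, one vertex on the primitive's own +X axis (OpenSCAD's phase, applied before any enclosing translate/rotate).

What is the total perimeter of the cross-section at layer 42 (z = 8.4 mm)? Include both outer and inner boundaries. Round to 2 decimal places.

12.49 mm

At z = 8.4 mm: the r=2 cylinder gives a regular 16-gon of circumradius 2 (constant along its height) (perimeter = 2·16·2.000·sin(180°/16) = 12.49 mm). Overall, the cross-section is a single solid region. Total boundary length (outer) = 12.49 mm.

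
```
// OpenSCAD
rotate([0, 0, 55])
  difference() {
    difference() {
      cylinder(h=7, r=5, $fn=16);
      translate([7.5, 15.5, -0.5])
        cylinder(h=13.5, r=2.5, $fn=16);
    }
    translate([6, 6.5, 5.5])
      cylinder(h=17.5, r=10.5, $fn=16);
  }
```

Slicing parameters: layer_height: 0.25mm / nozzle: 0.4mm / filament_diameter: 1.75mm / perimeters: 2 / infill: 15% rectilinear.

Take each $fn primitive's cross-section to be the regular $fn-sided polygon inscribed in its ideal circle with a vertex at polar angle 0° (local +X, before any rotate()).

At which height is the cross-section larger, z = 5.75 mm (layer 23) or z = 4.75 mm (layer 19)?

Layer 23 (z = 5.75): the r=5 cylinder contributes a regular 16-gon of circumradius 5 (area = (16/2)·5.000²·sin(360°/16) = 76.54 mm²); the r=2.5 cylinder at (7.5, 15.5) contributes a regular 16-gon of circumradius 2.5 (area = (16/2)·2.500²·sin(360°/16) = 19.13 mm²); Taking the first minus the rest: starting from the r=5 cylinder (76.54 mm²), the r=2.5 cylinder at (7.5, 15.5) misses the remaining region (no effect) — area = 76.54 mm²; the r=10.5 cylinder at (6, 6.5) contributes a regular 16-gon of circumradius 10.5 (area = (16/2)·10.500²·sin(360°/16) = 337.53 mm²); Taking the first minus the rest: starting from that combined region (76.54 mm²), the r=10.5 cylinder at (6, 6.5) partially overlaps it — only the 49.35 mm² overlap (of its 337.53 mm²) is removed, clipping the outline — area = 27.19 mm²; (rotated 55° about Z; rotation is an isometry so areas/perimeters/island counts are preserved). So its area = 27.19 mm². Layer 19 (z = 4.75): the r=5 cylinder gives a regular 16-gon of circumradius 5 (constant along its height) (area = (16/2)·5.000²·sin(360°/16) = 76.54 mm²); the cylinder at (7.5, 15.5): section is a regular 16-gon, circumradius r=2.5 (area = (16/2)·2.500²·sin(360°/16) = 19.13 mm²); Taking the first minus the rest: starting from the r=5 cylinder (76.54 mm²), the r=2.5 cylinder at (7.5, 15.5) misses the remaining region (no effect) — area = 76.54 mm²; the cylinder at (6, 6.5) does not reach this height (z outside [5.5, 23]); Subtracting the remaining from the first: none of the subtracted shapes is present at this height, so the result so far is unchanged — area = 76.54 mm²; (whole slice rotated 55° about Z — lengths, areas and connectivity unchanged). So its area = 76.54 mm². Layer 19 is larger (76.54 vs 27.19 mm²).

layer 19 (z = 4.75 mm)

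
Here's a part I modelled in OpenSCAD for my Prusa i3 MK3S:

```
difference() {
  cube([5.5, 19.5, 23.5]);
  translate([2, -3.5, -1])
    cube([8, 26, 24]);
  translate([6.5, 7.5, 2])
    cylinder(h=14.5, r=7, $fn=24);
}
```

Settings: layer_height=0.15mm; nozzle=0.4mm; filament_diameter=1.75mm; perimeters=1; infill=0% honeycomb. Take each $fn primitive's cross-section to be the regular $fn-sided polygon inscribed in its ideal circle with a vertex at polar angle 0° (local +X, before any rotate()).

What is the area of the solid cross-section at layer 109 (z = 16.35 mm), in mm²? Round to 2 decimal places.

22.39 mm²

At z = 16.35 mm: the cube is present — its section is the full 5.5×19.5 rectangle (area 107.25 mm²); the cube at (2, -3.5) is present — its section is the full 8×26 rectangle (area 208.00 mm²); the r=7 cylinder at (6.5, 7.5) gives a regular 24-gon of circumradius 7 (constant along its height) (area = (24/2)·7.000²·sin(360°/24) = 152.19 mm²); Taking the first minus the rest: starting from the 5.5×19.5 cube (107.25 mm²), the 8×26 cube at (2, -3.5) partially overlaps it — only the 68.25 mm² overlap (of its 208.00 mm²) is removed, clipping the outline; the r=7 cylinder at (6.5, 7.5) partially overlaps it — only the 16.61 mm² overlap (of its 152.19 mm²) is removed, clipping the outline — area = 22.39 mm². Overall, the cross-section has 2 separate islands. Net area = 22.39 mm².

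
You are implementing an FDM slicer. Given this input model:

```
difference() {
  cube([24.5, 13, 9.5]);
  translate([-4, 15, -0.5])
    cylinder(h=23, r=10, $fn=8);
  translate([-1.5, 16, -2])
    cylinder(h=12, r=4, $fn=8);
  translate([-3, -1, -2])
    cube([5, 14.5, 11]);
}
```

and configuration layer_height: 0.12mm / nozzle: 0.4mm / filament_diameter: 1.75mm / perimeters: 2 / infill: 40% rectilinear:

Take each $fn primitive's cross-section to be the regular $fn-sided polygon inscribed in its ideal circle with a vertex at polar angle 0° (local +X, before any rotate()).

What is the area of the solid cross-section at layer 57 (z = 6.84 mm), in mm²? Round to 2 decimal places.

281.51 mm²

At z = 6.84 mm: the cube (footprint 24.5×13) is included at this height (area 318.50 mm²); the r=10 cylinder at (-4, 15) gives a regular 8-gon of circumradius 10 (constant along its height) (area = (8/2)·10.000²·sin(360°/8) = 282.84 mm²); the cylinder at (-1.5, 16): section is a regular 8-gon, circumradius r=4 (area = (8/2)·4.000²·sin(360°/8) = 45.25 mm²); the cube at (-3, -1) (footprint 5×14.5) is included at this height (area 72.50 mm²); Subtracting the remaining from the first: starting from the 24.5×13 cube (318.50 mm²), the r=10 cylinder at (-4, 15) partially overlaps it — only the 22.85 mm² overlap (of its 282.84 mm²) is removed, clipping the outline; the r=4 cylinder at (-1.5, 16) misses the remaining region (no effect); the 5×14.5 cube at (-3, -1) partially overlaps it — only the 14.14 mm² overlap (of its 72.50 mm²) is removed, clipping the outline — area = 281.51 mm². Overall, the cross-section is a single solid region. Net area = 281.51 mm².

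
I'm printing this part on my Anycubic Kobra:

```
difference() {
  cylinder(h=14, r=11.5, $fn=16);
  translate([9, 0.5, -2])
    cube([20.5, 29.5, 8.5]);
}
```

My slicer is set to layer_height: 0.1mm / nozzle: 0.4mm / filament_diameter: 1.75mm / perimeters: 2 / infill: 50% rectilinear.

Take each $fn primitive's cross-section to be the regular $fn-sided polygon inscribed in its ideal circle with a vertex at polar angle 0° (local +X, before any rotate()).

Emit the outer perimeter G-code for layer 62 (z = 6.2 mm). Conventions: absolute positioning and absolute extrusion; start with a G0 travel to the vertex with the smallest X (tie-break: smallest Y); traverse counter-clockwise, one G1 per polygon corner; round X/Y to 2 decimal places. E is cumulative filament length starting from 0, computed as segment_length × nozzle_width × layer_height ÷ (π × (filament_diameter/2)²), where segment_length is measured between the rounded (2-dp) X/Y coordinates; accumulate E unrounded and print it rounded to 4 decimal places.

At z = 6.2 mm: the r=11.5 cylinder gives a regular 16-gon of circumradius 11.5 (constant along its height); the cube at (9, 0.5) is present — its section is the full 20.5×29.5 rectangle; After the difference (first − rest): starting from the r=11.5 cylinder, the 20.5×29.5 cube at (9, 0.5) partially overlaps it — only the 9.83 mm² overlap (of its 604.75 mm²) is removed, clipping the outline — 1 connected region. The outline is a single polygon with 18 vertices. Extrusion per mm of travel: 0.4 × 0.1 / (π × 0.875²) = 0.016630. Accumulating E over each segment gives final E = 1.2241.

G0 X-11.50 Y0.00 Z6.20
G1 X-10.62 Y-4.40 E0.0746
G1 X-8.13 Y-8.13 E0.1492
G1 X-4.40 Y-10.62 E0.2238
G1 X0.00 Y-11.50 E0.2984
G1 X4.40 Y-10.62 E0.3730
G1 X8.13 Y-8.13 E0.4476
G1 X10.62 Y-4.40 E0.5222
G1 X11.50 Y0.00 E0.5968
G1 X11.40 Y0.50 E0.6053
G1 X9.00 Y0.50 E0.6452
G1 X9.00 Y6.83 E0.7505
G1 X8.13 Y8.13 E0.7765
G1 X4.40 Y10.62 E0.8511
G1 X0.00 Y11.50 E0.9257
G1 X-4.40 Y10.62 E1.0003
G1 X-8.13 Y8.13 E1.0749
G1 X-10.62 Y4.40 E1.1495
G1 X-11.50 Y0.00 E1.2241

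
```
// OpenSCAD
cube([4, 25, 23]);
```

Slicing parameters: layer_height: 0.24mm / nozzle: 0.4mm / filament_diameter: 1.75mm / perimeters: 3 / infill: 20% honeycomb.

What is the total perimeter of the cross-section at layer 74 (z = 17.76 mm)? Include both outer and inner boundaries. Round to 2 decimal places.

At z = 17.76 mm: the cube (footprint 4×25) is included at this height (perimeter 58.00 mm). Overall, the cross-section is a single solid region. Total boundary length (outer) = 58.00 mm.

58.00 mm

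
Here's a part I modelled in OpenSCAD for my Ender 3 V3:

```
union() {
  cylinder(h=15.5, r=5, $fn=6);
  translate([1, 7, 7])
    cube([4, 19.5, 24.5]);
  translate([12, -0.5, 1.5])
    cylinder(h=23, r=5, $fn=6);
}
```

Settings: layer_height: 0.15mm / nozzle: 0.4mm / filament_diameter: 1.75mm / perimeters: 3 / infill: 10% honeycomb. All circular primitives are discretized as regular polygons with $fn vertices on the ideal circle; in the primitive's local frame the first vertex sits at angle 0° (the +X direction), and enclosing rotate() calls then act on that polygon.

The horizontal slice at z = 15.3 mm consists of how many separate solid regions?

At z = 15.3 mm: the cylinder: section is a regular 6-gon, circumradius r=5; the 4×19.5 cube at (1, 7) contributes its full rectangle; the r=5 cylinder at (12, -0.5) contributes a regular 6-gon of circumradius 5; Merging all regions: the 3 present regions are separate (no shared area or edge), so areas and boundary lengths simply add and each stays a separate island — 3 connected regions. The result has 3 disconnected regions.

3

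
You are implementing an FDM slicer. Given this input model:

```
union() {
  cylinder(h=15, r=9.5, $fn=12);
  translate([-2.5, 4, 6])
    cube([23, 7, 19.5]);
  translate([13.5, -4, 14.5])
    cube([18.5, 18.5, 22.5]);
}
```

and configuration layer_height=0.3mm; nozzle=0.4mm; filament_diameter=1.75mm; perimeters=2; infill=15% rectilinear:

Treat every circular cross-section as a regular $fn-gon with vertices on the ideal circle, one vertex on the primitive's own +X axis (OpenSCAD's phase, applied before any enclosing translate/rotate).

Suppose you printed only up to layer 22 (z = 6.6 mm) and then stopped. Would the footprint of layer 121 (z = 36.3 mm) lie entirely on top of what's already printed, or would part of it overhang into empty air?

part overhangs

Compare the two slices. At z = 6.6: the r=9.5 cylinder gives a regular 12-gon of circumradius 9.5 (constant along its height) (area = (12/2)·9.500²·sin(360°/12) = 270.75 mm²); the cube at (-2.5, 4) is present — its section is the full 23×7 rectangle (area 161.00 mm²); the cube at (13.5, -4) is absent (z outside [14.5, 37]); Taking the union: the regions partially overlap — summed areas 431.75 mm² minus the doubly-counted overlap 44.74 mm² gives 387.01 mm² — area = 387.01 mm². At z = 36.3: the cylinder is absent (z outside [0, 15]); the cube at (-2.5, 4) is not intersected at this z (z outside [6, 25.5]); the cube at (13.5, -4) is present — its section is the full 18.5×18.5 rectangle (area 342.25 mm²); Merging all regions: only the 18.5×18.5 cube at (13.5, -4) is present, so the union is just that shape — area = 342.25 mm². Checking containment: at z = 36.3 the cross-section extends beyond the z = 6.6 cross-section by about 293.25 mm².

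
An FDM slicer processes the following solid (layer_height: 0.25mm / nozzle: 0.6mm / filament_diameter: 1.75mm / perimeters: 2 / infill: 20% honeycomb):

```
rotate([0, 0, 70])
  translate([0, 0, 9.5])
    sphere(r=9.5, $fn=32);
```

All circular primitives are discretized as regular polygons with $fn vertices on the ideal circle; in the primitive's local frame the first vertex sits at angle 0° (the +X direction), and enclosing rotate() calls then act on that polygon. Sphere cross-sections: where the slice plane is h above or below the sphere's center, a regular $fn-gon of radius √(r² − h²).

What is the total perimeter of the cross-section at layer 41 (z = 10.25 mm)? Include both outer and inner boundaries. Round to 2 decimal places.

59.41 mm

At z = 10.25 mm: the r=9.5 sphere contributes a regular 32-gon of circumradius √(9.5²−0.75²) = 9.470 (perimeter = 2·32·9.470·sin(180°/32) = 59.41 mm); (rotated 70° about Z; rotation is an isometry so areas/perimeters/island counts are preserved). Overall, the cross-section is a single solid region. Total boundary length (outer) = 59.41 mm.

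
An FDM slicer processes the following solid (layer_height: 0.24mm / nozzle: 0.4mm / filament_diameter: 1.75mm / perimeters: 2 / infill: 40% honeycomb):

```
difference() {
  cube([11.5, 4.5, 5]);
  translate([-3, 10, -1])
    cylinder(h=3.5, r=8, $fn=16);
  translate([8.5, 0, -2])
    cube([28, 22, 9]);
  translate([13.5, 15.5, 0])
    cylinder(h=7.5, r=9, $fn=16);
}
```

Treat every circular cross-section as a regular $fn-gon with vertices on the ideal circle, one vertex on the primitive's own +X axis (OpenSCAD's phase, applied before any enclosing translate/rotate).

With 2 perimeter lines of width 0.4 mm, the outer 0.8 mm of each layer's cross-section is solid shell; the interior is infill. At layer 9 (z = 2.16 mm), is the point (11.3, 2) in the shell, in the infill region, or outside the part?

At z = 2.16 mm: the cube is present — its section is the full 11.5×4.5 rectangle; the r=8 cylinder at (-3, 10) gives a regular 16-gon of circumradius 8 (constant along its height); the 28×22 cube at (8.5, 0) contributes its full rectangle; the cylinder at (13.5, 15.5): section is a regular 16-gon, circumradius r=9; Subtracting the remaining from the first: starting from the 11.5×4.5 cube, the r=8 cylinder at (-3, 10) partially overlaps it — only the 2.78 mm² overlap (of its 195.93 mm²) is removed, clipping the outline; the 28×22 cube at (8.5, 0) partially overlaps it — only the 13.50 mm² overlap (of its 616.00 mm²) is removed, clipping the outline; the r=9 cylinder at (13.5, 15.5) misses the remaining region (no effect) — 1 connected region. Overall, the cross-section is a single solid region. The nearest boundary edge runs (8.50, 4.50)→(8.50, 0.00); distance from the point to it = 2.80 mm. The point is not inside any of the regions above, so it lies outside the cross-section (2.80 mm from the nearest boundary).

outside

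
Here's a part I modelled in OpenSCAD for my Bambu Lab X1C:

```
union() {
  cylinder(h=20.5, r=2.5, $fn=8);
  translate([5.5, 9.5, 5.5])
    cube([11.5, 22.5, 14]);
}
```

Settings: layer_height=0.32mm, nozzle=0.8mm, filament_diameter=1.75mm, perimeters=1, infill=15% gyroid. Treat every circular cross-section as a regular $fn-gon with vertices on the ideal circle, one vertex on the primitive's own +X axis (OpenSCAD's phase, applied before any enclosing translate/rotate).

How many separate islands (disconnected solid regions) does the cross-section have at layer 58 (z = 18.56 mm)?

At z = 18.56 mm: the cylinder: section is a regular 8-gon, circumradius r=2.5; the cube at (5.5, 9.5) (footprint 11.5×22.5) is included at this height; Taking the union: the 2 present regions are separate (no shared area or edge), so areas and boundary lengths simply add and each stays a separate island — 2 connected regions. Overall, the cross-section has 2 separate islands. Island count = 2.

2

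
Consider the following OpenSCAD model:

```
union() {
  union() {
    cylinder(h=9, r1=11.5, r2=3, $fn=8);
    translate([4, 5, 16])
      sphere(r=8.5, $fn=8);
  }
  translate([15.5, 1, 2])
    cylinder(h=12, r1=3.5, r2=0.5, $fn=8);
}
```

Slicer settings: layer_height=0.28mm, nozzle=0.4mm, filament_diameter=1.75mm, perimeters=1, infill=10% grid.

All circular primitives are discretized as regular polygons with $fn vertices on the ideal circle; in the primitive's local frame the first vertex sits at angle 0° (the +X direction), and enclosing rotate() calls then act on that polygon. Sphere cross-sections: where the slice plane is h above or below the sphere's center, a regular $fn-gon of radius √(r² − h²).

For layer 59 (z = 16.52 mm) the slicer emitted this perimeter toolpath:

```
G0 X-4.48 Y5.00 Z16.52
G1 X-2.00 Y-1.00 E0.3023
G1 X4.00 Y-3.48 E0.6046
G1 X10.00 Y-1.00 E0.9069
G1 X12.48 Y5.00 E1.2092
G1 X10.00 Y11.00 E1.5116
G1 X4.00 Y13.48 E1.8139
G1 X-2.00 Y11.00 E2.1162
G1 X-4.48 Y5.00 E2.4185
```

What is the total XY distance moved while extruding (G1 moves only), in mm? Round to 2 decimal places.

Sum the Euclidean lengths of each G1 segment: total = 51.94 mm.

51.94 mm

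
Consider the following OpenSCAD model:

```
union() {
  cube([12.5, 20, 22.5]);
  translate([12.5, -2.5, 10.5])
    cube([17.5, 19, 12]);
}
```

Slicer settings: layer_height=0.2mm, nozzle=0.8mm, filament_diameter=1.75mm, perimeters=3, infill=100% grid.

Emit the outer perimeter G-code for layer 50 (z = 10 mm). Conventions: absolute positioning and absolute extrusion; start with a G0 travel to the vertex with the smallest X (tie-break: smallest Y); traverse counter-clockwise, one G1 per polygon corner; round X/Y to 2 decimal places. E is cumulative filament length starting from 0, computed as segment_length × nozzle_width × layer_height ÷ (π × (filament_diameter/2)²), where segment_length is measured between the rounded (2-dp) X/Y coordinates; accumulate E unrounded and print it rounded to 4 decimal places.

G0 X0.00 Y0.00 Z10.00
G1 X12.50 Y0.00 E0.8315
G1 X12.50 Y20.00 E2.1619
G1 X0.00 Y20.00 E2.9934
G1 X0.00 Y0.00 E4.3238

At z = 10 mm: the 12.5×20 cube contributes its full rectangle; the cube at (12.5, -2.5) is not intersected at this z (z outside [10.5, 22.5]); Merging all regions: only the 12.5×20 cube is present, so the union is just that shape — 1 connected region. The outline is a single polygon with 4 vertices. Extrusion per mm of travel: 0.8 × 0.2 / (π × 0.875²) = 0.066520. Accumulating E over each segment gives final E = 4.3238.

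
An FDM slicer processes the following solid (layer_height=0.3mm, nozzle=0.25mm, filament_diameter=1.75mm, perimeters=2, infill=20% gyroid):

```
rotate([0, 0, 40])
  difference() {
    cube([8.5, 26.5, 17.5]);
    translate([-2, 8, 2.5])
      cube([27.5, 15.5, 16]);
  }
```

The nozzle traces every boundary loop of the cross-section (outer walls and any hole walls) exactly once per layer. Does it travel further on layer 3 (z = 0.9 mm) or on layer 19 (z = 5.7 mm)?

Layer 3 (z = 0.9): the 8.5×26.5 cube contributes its full rectangle (perimeter 70.00 mm); the cube at (-2, 8) does not reach this height (z outside [2.5, 18.5]); Subtracting the remaining from the first: none of the subtracted shapes is present at this height, so the 8.5×26.5 cube is unchanged — boundary = 70.00 mm; (whole slice rotated 40° about Z — lengths, areas and connectivity unchanged). So its perimeter = 70.00 mm. Layer 19 (z = 5.7): the cube (footprint 8.5×26.5) is included at this height (perimeter 70.00 mm); the cube at (-2, 8) (footprint 27.5×15.5) is included at this height (perimeter 86.00 mm); Taking the first minus the rest: starting from the 8.5×26.5 cube, the 27.5×15.5 cube at (-2, 8) partially overlaps it — only the 131.75 mm² overlap (of its 426.25 mm²) is removed, clipping the outline — boundary = 56.00 mm; (whole slice rotated 40° about Z — lengths, areas and connectivity unchanged). So its perimeter = 56.00 mm. Layer 3 is larger (70.00 vs 56.00 mm).

layer 3 (z = 0.9 mm)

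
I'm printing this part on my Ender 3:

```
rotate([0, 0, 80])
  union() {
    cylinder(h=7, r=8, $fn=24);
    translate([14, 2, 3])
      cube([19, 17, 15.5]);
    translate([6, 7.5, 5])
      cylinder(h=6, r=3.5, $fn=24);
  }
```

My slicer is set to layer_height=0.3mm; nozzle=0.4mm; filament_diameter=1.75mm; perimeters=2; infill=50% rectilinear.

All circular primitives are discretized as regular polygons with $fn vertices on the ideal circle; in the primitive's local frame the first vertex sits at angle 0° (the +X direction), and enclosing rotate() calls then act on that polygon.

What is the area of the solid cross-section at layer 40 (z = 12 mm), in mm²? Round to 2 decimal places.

At z = 12 mm: the cylinder does not reach this height (z outside [0, 7]); the 19×17 cube at (14, 2) contributes its full rectangle (area 323.00 mm²); the cylinder at (6, 7.5) is absent (z outside [5, 11]); Taking the union: only the 19×17 cube at (14, 2) is present, so the union is just that shape — area = 323.00 mm²; (rotated 80° about Z; rotation is an isometry so areas/perimeters/island counts are preserved). Overall, the cross-section is a single solid region. Net area = 323.00 mm².

323.00 mm²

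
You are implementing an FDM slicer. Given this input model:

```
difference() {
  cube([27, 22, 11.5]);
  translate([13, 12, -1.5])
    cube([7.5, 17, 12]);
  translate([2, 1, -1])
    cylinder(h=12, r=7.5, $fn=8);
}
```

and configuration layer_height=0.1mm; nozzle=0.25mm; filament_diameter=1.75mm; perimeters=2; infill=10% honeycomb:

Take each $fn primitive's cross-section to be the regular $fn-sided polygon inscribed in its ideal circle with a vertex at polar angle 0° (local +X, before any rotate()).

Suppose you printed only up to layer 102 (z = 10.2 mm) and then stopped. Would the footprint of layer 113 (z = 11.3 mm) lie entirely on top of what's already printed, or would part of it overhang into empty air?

part overhangs

Compare the two slices. At z = 10.2: the cube (footprint 27×22) is included at this height (area 594.00 mm²); the 7.5×17 cube at (13, 12) contributes its full rectangle (area 127.50 mm²); the cylinder at (2, 1): section is a regular 8-gon, circumradius r=7.5 (area = (8/2)·7.500²·sin(360°/8) = 159.10 mm²); Subtracting the remaining from the first: starting from the 27×22 cube (594.00 mm²), the 7.5×17 cube at (13, 12) partially overlaps it — only the 75.00 mm² overlap (of its 127.50 mm²) is removed, clipping the outline; the r=7.5 cylinder at (2, 1) partially overlaps it — only the 63.24 mm² overlap (of its 159.10 mm²) is removed, clipping the outline — area = 455.76 mm². At z = 11.3: the cube (footprint 27×22) is included at this height (area 594.00 mm²); the cube at (13, 12) is absent (z outside [-1.5, 10.5]); the cylinder at (2, 1) does not reach this height (z outside [-1, 11]); After the difference (first − rest): none of the subtracted shapes is present at this height, so the 27×22 cube is unchanged — area = 594.00 mm². Checking containment: at z = 11.3 the cross-section extends beyond the z = 10.2 cross-section by about 138.24 mm².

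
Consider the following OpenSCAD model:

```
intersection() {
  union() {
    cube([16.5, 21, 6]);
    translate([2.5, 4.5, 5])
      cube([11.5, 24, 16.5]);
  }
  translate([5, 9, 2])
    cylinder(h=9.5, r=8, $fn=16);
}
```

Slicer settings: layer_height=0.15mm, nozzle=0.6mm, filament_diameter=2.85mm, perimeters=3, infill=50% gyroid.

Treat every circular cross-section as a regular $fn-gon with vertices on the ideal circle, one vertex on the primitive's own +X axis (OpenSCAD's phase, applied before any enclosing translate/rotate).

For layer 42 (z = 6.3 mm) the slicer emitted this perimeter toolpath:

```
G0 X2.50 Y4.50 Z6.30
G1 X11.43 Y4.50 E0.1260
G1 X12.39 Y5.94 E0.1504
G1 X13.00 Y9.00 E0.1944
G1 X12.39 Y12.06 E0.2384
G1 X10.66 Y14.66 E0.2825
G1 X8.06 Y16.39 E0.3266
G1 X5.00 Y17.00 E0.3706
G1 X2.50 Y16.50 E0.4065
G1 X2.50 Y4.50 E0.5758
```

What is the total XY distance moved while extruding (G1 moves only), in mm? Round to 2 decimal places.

Sum the Euclidean lengths of each G1 segment: total = 40.82 mm.

40.82 mm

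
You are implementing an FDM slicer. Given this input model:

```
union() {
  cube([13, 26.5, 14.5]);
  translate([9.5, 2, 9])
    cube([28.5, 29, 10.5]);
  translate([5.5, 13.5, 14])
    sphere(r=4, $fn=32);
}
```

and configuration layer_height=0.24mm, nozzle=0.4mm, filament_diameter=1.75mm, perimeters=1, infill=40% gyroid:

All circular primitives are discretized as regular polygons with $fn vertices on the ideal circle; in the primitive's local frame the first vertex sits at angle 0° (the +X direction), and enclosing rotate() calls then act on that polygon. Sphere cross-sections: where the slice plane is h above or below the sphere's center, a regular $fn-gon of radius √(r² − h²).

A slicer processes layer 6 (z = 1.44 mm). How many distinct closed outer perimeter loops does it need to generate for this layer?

At z = 1.44 mm: the cube (footprint 13×26.5) is included at this height; the cube at (9.5, 2) is absent (z outside [9, 19.5]); the sphere at (5.5, 13.5) is absent (|z−center|=12.560 > r=4); Taking the union: only the 13×26.5 cube is present, so the union is just that shape — 1 connected region. The result has 1 disconnected region.

1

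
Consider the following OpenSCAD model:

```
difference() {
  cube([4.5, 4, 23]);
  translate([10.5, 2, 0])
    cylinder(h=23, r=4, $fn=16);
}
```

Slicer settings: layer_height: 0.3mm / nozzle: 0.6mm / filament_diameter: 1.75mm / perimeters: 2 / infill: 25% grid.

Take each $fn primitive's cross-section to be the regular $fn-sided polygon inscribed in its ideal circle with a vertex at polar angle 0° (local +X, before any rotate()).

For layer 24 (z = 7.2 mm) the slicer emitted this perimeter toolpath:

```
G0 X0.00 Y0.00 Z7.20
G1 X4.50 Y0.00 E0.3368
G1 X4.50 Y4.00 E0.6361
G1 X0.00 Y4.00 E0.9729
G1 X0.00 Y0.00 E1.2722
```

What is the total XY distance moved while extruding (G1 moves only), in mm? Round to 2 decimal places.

Sum the Euclidean lengths of each G1 segment: total = 17.00 mm.

17.00 mm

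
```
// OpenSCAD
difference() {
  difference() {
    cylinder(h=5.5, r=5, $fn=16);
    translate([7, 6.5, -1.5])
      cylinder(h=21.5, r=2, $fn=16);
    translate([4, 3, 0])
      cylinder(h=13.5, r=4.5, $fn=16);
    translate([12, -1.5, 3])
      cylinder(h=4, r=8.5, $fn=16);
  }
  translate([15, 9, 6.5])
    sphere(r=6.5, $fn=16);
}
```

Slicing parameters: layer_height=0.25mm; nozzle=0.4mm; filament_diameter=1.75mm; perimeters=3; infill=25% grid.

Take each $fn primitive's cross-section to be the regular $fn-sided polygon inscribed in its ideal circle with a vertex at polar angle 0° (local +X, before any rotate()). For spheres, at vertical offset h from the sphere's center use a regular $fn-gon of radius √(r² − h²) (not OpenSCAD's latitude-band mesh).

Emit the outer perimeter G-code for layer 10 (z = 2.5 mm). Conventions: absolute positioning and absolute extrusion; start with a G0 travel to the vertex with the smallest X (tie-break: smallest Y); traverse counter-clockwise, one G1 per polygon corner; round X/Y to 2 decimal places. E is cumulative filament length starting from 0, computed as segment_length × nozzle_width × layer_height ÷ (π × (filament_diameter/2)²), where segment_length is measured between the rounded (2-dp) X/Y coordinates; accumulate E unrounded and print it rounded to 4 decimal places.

G0 X-5.00 Y0.00 Z2.50
G1 X-4.62 Y-1.91 E0.0810
G1 X-3.54 Y-3.54 E0.1623
G1 X-1.91 Y-4.62 E0.2436
G1 X0.00 Y-5.00 E0.3245
G1 X1.91 Y-4.62 E0.4055
G1 X3.54 Y-3.54 E0.4868
G1 X4.62 Y-1.91 E0.5681
G1 X4.73 Y-1.35 E0.5918
G1 X4.00 Y-1.50 E0.6228
G1 X2.28 Y-1.16 E0.6957
G1 X0.82 Y-0.18 E0.7688
G1 X-0.16 Y1.28 E0.8419
G1 X-0.50 Y3.00 E0.9148
G1 X-0.16 Y4.72 E0.9877
G1 X0.02 Y5.00 E1.0015
G1 X0.00 Y5.00 E1.0023
G1 X-1.91 Y4.62 E1.0833
G1 X-3.54 Y3.54 E1.1646
G1 X-4.62 Y1.91 E1.2459
G1 X-5.00 Y0.00 E1.3269

At z = 2.5 mm: the r=5 cylinder contributes a regular 16-gon of circumradius 5; the r=2 cylinder at (7, 6.5) contributes a regular 16-gon of circumradius 2; the cylinder at (4, 3): section is a regular 16-gon, circumradius r=4.5; the cylinder at (12, -1.5) does not reach this height (z outside [3, 7]); Taking the first minus the rest: starting from the r=5 cylinder, the r=2 cylinder at (7, 6.5) misses the remaining region (no effect); the r=4.5 cylinder at (4, 3) partially overlaps it — only the 24.44 mm² overlap (of its 61.99 mm²) is removed, clipping the outline — 1 connected region; the sphere at (15, 9): section is a regular 16-gon, circumradius = √(r²−h²) = √(6.5²−4²) = 5.123; After the difference (first − rest): starting from the result so far, the r=6.5 sphere at (15, 9) misses the remaining region (no effect) — 1 connected region. The outline is a single polygon with 20 vertices. Extrusion per mm of travel: 0.4 × 0.25 / (π × 0.875²) = 0.041575. Accumulating E over each segment gives final E = 1.3269.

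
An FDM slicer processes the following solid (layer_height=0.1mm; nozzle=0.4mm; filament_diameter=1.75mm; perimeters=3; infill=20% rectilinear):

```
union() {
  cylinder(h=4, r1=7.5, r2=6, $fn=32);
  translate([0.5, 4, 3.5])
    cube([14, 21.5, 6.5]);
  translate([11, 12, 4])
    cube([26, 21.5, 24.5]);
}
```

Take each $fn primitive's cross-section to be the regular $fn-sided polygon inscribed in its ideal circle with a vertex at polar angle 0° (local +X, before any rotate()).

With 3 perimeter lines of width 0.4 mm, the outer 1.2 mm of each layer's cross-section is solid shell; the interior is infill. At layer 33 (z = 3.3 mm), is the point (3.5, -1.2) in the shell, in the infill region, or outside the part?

At z = 3.3 mm: the cone (r1=7.5→r2=6) has section circumradius 6.263 here — a regular 32-gon; the cube at (0.5, 4) does not reach this height (z outside [3.5, 10]); the cube at (11, 12) is absent (z outside [4, 28.5]); Combining (union): only the cone is present, so the union is just that shape — 1 connected region. Overall, the cross-section is a single solid region. The nearest boundary edge runs (5.79, -2.40)→(6.14, -1.22); distance from the point to it = 2.53 mm. The point is inside the cross-section and 2.53 mm from the nearest boundary — more than the 1.2 mm shell width (3 × 0.4), so it's in the infill interior.

infill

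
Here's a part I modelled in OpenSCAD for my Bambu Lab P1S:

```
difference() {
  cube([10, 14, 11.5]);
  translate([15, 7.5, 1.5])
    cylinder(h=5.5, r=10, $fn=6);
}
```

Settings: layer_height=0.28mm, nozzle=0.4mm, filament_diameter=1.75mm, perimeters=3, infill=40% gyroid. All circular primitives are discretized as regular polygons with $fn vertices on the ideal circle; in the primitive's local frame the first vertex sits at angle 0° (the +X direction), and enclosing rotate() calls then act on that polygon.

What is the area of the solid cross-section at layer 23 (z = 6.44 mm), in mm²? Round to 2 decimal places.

98.43 mm²

At z = 6.44 mm: the cube is present — its section is the full 10×14 rectangle (area 140.00 mm²); the r=10 cylinder at (15, 7.5) contributes a regular 6-gon of circumradius 10 (area = (6/2)·10.000²·sin(360°/6) = 259.81 mm²); Subtracting the remaining from the first: starting from the 10×14 cube (140.00 mm²), the r=10 cylinder at (15, 7.5) partially overlaps it — only the 41.57 mm² overlap (of its 259.81 mm²) is removed, clipping the outline — area = 98.43 mm². Overall, the cross-section is a single solid region. Net area = 98.43 mm².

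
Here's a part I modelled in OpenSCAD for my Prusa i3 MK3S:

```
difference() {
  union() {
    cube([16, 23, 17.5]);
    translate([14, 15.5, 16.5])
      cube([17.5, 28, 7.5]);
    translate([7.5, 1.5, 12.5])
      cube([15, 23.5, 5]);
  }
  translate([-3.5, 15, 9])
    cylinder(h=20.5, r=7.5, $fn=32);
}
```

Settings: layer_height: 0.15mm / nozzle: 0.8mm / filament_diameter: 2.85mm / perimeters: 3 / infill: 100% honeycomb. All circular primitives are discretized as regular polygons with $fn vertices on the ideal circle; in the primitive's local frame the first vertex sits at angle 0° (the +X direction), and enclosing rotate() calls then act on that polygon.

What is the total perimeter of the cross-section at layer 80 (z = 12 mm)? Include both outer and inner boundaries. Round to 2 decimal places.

81.03 mm

At z = 12 mm: the 16×23 cube contributes its full rectangle (perimeter 78.00 mm); the cube at (14, 15.5) is absent (z outside [16.5, 24]); the cube at (7.5, 1.5) is not intersected at this z (z outside [12.5, 17.5]); Taking the union: only the 16×23 cube is present, so the union is just that shape — boundary = 78.00 mm; the cylinder at (-3.5, 15): section is a regular 32-gon, circumradius r=7.5 (perimeter = 2·32·7.500·sin(180°/32) = 47.05 mm); Subtracting the remaining from the first: starting from the result so far, the r=7.5 cylinder at (-3.5, 15) partially overlaps it — only the 37.44 mm² overlap (of its 175.58 mm²) is removed, clipping the outline — boundary = 81.03 mm. Overall, the cross-section is a single solid region. Total boundary length (outer) = 81.03 mm.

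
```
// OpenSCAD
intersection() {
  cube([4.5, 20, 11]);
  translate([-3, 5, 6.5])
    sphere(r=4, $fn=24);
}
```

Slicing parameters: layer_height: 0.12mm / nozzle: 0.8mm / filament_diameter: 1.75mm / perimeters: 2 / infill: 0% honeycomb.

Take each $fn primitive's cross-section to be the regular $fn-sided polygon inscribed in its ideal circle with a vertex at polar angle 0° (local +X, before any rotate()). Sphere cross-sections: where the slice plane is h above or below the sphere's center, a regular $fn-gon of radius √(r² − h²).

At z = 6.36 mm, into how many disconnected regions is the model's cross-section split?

At z = 6.36 mm: the cube (footprint 4.5×20) is included at this height; the sphere at (-3, 5): section is a regular 24-gon, circumradius = √(r²−h²) = √(4²−0.14²) = 3.998; After intersecting: the r=4 sphere at (-3, 5) partially overlaps the 4.5×20 cube; clipping to the common part keeps 3.48 mm² — 1 connected region. The result has 1 disconnected region.

1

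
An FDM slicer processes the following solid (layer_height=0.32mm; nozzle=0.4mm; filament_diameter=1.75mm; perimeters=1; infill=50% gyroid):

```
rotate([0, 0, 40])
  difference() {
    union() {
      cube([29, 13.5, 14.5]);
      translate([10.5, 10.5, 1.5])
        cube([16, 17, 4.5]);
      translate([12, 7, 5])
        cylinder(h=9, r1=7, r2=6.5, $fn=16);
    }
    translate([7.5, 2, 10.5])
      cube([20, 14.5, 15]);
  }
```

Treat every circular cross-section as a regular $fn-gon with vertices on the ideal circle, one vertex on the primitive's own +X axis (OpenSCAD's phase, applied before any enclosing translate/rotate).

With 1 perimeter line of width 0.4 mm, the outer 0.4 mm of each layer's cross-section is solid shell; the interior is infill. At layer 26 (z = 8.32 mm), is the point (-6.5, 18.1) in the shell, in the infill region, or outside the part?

At z = 8.32 mm: the 29×13.5 cube contributes its full rectangle; the cube at (10.5, 10.5) is not intersected at this z (z outside [1.5, 6]); the cone at (12, 7) contributes a regular 16-gon of circumradius 6.816 (interpolated between r1=7 and r2=6.5 at t=0.369); Combining (union): the regions partially overlap (shared area 141.71 mm²), so overlapping operands fuse into one piece — 1 connected region; the cube at (7.5, 2) is not intersected at this z (z outside [10.5, 25.5]); Subtracting the remaining from the first: none of the subtracted shapes is present at this height, so that combined region is unchanged — 1 connected region; (rotated 40° about Z; rotation is an isometry so areas/perimeters/island counts are preserved). Overall, the cross-section is a single solid region. Undo the 40° rotation: the query point maps to (6.655, 18.044) in the un-rotated model frame. The nearest boundary edge runs (0.00, 13.50)→(10.41, 13.50); distance from the point to it = 4.54 mm. The point is not inside any of the regions above, so it lies outside the cross-section (4.54 mm from the nearest boundary).

outside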